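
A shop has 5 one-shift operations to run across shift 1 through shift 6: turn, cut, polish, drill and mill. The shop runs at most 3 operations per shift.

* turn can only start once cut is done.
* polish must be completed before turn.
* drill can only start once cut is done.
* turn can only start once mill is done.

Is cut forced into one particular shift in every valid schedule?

No

cut can be shift 1 (e.g. cut=shift 1; drill=shift 2; polish=shift 1; turn=shift 2; mill=shift 1) or shift 2 (e.g. turn=shift 3, cut=shift 2, drill=shift 3, mill=shift 1, polish=shift 1).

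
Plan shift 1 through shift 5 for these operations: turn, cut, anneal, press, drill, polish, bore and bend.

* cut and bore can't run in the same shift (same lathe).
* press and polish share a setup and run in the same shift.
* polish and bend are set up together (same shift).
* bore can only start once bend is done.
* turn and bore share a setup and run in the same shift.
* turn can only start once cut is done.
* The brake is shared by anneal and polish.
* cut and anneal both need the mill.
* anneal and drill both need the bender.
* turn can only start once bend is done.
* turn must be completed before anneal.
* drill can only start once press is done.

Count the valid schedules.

47

Splitting on turn: it can be shift 2 (9), shift 3 (20), shift 4 (18). Listing each branch's schedules as (cut, anneal, press, drill, polish, bore, bend) by shift number:
turn=shift 2: (1,3,1,2,1,2,1) (1,3,1,4,1,2,1) (1,3,1,5,1,2,1) (1,4,1,2,1,2,1) (1,4,1,3,1,2,1) (1,4,1,5,1,2,1) (1,5,1,2,1,2,1) (1,5,1,3,1,2,1) (1,5,1,4,1,2,1) — 9.
turn=shift 3: (1,4,1,2,1,3,1) (1,4,1,3,1,3,1) (1,4,1,5,1,3,1) (1,4,2,3,2,3,2) (1,4,2,5,2,3,2) (1,5,1,2,1,3,1) (1,5,1,3,1,3,1) (1,5,1,4,1,3,1) (1,5,2,3,2,3,2) (1,5,2,4,2,3,2) (2,4,1,2,1,3,1) (2,4,1,3,1,3,1) (2,4,1,5,1,3,1) (2,4,2,3,2,3,2) (2,4,2,5,2,3,2) (2,5,1,2,1,3,1) (2,5,1,3,1,3,1) (2,5,1,4,1,3,1) (2,5,2,3,2,3,2) (2,5,2,4,2,3,2) — 20.
turn=shift 4: (1,5,1,2,1,4,1) (1,5,1,3,1,4,1) (1,5,1,4,1,4,1) (1,5,2,3,2,4,2) (1,5,2,4,2,4,2) (1,5,3,4,3,4,3) (2,5,1,2,1,4,1) (2,5,1,3,1,4,1) (2,5,1,4,1,4,1) (2,5,2,3,2,4,2) (2,5,2,4,2,4,2) (2,5,3,4,3,4,3) (3,5,1,2,1,4,1) (3,5,1,3,1,4,1) (3,5,1,4,1,4,1) (3,5,2,3,2,4,2) (3,5,2,4,2,4,2) (3,5,3,4,3,4,3) — 18.
Summing: 9 + 20 + 18 = 47.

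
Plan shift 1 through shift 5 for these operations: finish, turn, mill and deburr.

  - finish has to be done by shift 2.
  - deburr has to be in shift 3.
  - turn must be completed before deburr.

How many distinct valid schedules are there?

20

Splitting on finish: it can be shift 1 (10), shift 2 (10). Listing each branch's schedules as (turn, mill, deburr) by shift number:
finish=shift 1: (1,1,3) (1,2,3) (1,3,3) (1,4,3) (1,5,3) (2,1,3) (2,2,3) (2,3,3) (2,4,3) (2,5,3) — 10.
finish=shift 2: (1,1,3) (1,2,3) (1,3,3) (1,4,3) (1,5,3) (2,1,3) (2,2,3) (2,3,3) (2,4,3) (2,5,3) — 10.
Summing: 10 + 10 = 20.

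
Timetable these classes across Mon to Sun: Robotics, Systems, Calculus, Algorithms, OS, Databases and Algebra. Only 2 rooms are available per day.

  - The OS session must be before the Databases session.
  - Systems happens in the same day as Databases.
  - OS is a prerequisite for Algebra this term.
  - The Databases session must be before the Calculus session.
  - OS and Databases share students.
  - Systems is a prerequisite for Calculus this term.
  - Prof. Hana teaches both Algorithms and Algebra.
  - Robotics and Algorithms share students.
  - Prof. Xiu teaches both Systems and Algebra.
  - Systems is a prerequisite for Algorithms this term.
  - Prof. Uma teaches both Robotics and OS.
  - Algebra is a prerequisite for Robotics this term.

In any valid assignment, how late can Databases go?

Sat

Precedence pushes Databases to at least Tue; downstream work caps Databases at Sat.
Databases at Sat is achievable: Databases in Sat; Systems in Sat; Robotics in Wed; Algorithms in Sun; OS in Mon; Algebra in Tue; Calculus in Sun.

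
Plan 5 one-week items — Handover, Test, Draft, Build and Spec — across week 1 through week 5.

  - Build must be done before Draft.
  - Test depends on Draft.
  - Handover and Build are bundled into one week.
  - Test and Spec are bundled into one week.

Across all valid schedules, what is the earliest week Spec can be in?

Spec must be in the same week as Test, which can't be before week 3, so Spec is at least week 3.
Spec at week 3 is achievable: Handover -> week 1, Build -> week 1, Spec -> week 3, Test -> week 3, Draft -> week 2.

week 3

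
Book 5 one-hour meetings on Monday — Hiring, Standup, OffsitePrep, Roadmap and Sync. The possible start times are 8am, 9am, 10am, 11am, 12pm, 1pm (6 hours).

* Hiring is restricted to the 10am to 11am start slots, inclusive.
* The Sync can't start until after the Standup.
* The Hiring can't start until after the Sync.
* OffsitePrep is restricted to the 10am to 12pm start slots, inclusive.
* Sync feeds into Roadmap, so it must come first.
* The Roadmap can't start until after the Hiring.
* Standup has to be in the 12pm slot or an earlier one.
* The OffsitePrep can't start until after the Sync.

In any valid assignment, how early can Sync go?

9am

Precedence pushes Sync to at least 9am; downstream work caps Sync at 10am.
Sync at 9am is achievable: Sync in 9am; Hiring in 10am; Roadmap in 11am; OffsitePrep in 10am; Standup in 8am.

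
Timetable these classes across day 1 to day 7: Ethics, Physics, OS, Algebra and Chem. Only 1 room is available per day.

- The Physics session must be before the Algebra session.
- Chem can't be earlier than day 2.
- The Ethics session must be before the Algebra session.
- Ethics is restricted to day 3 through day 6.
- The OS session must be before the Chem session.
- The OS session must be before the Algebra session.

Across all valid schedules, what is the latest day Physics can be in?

day 6

Downstream work caps Physics at day 6.
Physics at day 6 is achievable: Ethics -> day 3; Chem -> day 2; Physics -> day 6; OS -> day 1; Algebra -> day 7.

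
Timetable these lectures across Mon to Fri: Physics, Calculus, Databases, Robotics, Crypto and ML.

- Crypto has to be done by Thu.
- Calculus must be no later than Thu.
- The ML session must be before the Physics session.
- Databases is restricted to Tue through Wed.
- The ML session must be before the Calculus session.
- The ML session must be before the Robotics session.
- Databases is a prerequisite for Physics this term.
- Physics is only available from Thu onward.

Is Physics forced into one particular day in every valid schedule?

Physics can be Thu (e.g. Crypto=Mon, Robotics=Tue, ML=Mon, Calculus=Tue, Physics=Thu, Databases=Tue) or Fri (e.g. Databases=Tue, Robotics=Tue, Crypto=Mon, ML=Mon, Calculus=Tue, Physics=Fri).

No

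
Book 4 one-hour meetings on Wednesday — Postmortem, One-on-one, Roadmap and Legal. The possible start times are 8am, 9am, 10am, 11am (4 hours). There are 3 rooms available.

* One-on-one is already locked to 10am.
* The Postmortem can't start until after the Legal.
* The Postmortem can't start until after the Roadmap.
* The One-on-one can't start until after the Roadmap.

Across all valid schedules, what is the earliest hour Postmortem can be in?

Precedence pushes Postmortem to at least 9am.
Postmortem at 9am is achievable: Postmortem=9am; Legal=8am; Roadmap=8am; One-on-one=10am.

9am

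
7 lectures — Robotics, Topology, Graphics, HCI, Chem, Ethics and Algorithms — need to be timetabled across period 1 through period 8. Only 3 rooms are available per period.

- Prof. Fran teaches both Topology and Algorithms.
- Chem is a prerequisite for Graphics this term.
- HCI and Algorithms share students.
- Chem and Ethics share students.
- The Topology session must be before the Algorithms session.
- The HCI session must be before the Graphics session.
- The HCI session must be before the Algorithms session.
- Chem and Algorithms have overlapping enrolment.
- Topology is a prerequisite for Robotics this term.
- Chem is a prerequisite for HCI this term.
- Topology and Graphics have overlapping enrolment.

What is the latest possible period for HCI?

Precedence pushes HCI to at least period 2; downstream work caps HCI at period 7.
HCI at period 7 is achievable: Robotics -> period 2; Chem -> period 1; Algorithms -> period 8; Ethics -> period 2; Graphics -> period 8; Topology -> period 1; HCI -> period 7.

period 7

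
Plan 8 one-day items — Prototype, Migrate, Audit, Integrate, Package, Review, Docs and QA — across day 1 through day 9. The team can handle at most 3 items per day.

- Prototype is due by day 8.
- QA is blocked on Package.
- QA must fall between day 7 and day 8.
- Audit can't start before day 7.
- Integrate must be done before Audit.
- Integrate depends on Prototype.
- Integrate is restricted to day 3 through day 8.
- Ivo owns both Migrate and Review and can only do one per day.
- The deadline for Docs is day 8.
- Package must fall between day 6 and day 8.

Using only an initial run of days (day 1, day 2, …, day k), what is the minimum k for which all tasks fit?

The precedence chain requires at least 3 distinct days.
With at most 3 per day and 8 tasks, at least 3 days are needed.
Audit can't be placed before day 7, so the schedule must run through at least day 7.
7 works (last occupied day: day 7): for example Review=day 2, Audit=day 7, Package=day 6, Integrate=day 3, Prototype=day 1, QA=day 7, Migrate=day 1, Docs=day 1.

7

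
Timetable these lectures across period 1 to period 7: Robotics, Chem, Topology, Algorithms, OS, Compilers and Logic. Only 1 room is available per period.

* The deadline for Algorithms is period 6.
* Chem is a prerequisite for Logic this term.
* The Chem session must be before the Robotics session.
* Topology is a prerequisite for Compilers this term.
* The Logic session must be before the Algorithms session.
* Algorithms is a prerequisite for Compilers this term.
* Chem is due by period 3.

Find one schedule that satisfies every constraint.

Chem in period 1, Compilers in period 5, Robotics in period 6, OS in period 7, Logic in period 2, Topology in period 4, Algorithms in period 3

Checking: Topology(period 4) before Compilers(period 5); Chem(period 1) before Robotics(period 6); Logic(period 2) before Algorithms(period 3); Chem(period 1) before Logic(period 2); Algorithms(period 3) before Compilers(period 5); Chem=period 1 in [period 1,period 3]; Algorithms=period 3 in [period 1,period 6]; max 1 per period (cap 1).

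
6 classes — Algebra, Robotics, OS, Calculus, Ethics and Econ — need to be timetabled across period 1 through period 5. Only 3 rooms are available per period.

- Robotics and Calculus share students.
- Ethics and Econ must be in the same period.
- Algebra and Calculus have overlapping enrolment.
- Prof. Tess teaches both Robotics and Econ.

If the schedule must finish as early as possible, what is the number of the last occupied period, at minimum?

With at most 3 per period and 6 classes, at least 2 periods are needed.
2 works (last occupied period: period 2): for example Ethics=period 2, Robotics=period 1, Econ=period 2, Calculus=period 2, Algebra=period 1, OS=period 1.

period 2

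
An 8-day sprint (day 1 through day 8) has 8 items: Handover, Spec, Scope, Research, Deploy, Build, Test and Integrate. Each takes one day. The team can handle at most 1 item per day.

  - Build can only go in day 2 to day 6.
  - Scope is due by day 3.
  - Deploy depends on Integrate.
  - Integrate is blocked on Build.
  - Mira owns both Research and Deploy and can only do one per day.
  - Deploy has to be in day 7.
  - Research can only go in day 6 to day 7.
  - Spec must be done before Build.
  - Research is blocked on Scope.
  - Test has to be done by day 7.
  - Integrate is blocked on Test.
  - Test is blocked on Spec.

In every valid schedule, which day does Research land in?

day 6

Research's window is day 6–day 7.
Deploy is fixed at day 7, and Research can't share a day with Deploy.
So Research must be day 6.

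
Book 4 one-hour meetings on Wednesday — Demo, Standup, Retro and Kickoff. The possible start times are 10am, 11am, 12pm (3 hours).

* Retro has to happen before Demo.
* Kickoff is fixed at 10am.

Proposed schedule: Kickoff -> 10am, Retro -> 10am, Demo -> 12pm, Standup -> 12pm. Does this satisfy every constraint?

Yes, all constraints hold

Retro has to happen before Demo — holds.
Kickoff is fixed at 10am — holds.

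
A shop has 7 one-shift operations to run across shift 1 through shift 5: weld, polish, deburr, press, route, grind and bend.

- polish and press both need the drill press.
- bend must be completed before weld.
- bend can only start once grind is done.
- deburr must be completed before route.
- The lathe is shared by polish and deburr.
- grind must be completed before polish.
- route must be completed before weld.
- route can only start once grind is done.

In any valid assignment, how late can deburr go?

shift 3

Downstream work caps deburr at shift 3.
deburr at shift 3 is achievable: weld -> shift 5; route -> shift 4; polish -> shift 2; grind -> shift 1; deburr -> shift 3; press -> shift 1; bend -> shift 2.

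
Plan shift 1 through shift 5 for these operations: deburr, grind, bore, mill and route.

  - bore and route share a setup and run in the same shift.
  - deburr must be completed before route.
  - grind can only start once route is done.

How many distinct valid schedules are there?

50

Splitting on deburr: it can be shift 1 (30), shift 2 (15), shift 3 (5). Listing each branch's schedules as (grind, bore, mill, route) by shift number:
deburr=shift 1: (3,2,1,2) (3,2,2,2) (3,2,3,2) (3,2,4,2) (3,2,5,2) (4,2,1,2) (4,2,2,2) (4,2,3,2) (4,2,4,2) (4,2,5,2) (4,3,1,3) (4,3,2,3) (4,3,3,3) (4,3,4,3) (4,3,5,3) (5,2,1,2) (5,2,2,2) (5,2,3,2) (5,2,4,2) (5,2,5,2) (5,3,1,3) (5,3,2,3) (5,3,3,3) (5,3,4,3) (5,3,5,3) (5,4,1,4) (5,4,2,4) (5,4,3,4) (5,4,4,4) (5,4,5,4) — 30.
deburr=shift 2: (4,3,1,3) (4,3,2,3) (4,3,3,3) (4,3,4,3) (4,3,5,3) (5,3,1,3) (5,3,2,3) (5,3,3,3) (5,3,4,3) (5,3,5,3) (5,4,1,4) (5,4,2,4) (5,4,3,4) (5,4,4,4) (5,4,5,4) — 15.
deburr=shift 3: (5,4,1,4) (5,4,2,4) (5,4,3,4) (5,4,4,4) (5,4,5,4) — 5.
Summing: 30 + 15 + 5 = 50.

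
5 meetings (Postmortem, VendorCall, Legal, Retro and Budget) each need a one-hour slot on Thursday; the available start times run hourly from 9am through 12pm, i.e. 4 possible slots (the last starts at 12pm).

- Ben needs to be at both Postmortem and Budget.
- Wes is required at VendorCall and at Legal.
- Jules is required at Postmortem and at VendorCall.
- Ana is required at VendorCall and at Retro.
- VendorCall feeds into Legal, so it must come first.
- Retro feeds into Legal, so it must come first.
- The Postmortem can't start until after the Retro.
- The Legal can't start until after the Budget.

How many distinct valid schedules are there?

32

Splitting on Postmortem: it can be 10am (2), 11am (8), 12pm (22). Listing each branch's schedules as (VendorCall, Legal, Retro, Budget):
Postmortem=10am: (11am,12pm,9am,9am) (11am,12pm,9am,11am) — 2.
Postmortem=11am: (9am,11am,10am,9am) (9am,11am,10am,10am) (9am,12pm,10am,9am) (9am,12pm,10am,10am) (10am,11am,9am,9am) (10am,11am,9am,10am) (10am,12pm,9am,9am) (10am,12pm,9am,10am) — 8.
Postmortem=12pm: (9am,11am,10am,9am) (9am,11am,10am,10am) (9am,12pm,10am,9am) (9am,12pm,10am,10am) (9am,12pm,10am,11am) (9am,12pm,11am,9am) (9am,12pm,11am,10am) (9am,12pm,11am,11am) (10am,11am,9am,9am) (10am,11am,9am,10am) (10am,12pm,9am,9am) (10am,12pm,9am,10am) (10am,12pm,9am,11am) (10am,12pm,11am,9am) (10am,12pm,11am,10am) (10am,12pm,11am,11am) (11am,12pm,9am,9am) (11am,12pm,9am,10am) (11am,12pm,9am,11am) (11am,12pm,10am,9am) (11am,12pm,10am,10am) (11am,12pm,10am,11am) — 22.
Summing: 2 + 8 + 22 = 32.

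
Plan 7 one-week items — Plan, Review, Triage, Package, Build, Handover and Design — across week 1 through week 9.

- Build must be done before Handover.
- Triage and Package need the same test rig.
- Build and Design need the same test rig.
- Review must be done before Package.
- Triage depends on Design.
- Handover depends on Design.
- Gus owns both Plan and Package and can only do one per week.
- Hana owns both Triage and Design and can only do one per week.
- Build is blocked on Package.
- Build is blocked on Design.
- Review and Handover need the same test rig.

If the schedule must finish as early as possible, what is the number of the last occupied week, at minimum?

The precedence chain requires at least 4 distinct weeks.
4 works (last occupied week: week 4): for example Review=week 1, Build=week 3, Design=week 1, Triage=week 3, Plan=week 1, Handover=week 4, Package=week 2.

week 4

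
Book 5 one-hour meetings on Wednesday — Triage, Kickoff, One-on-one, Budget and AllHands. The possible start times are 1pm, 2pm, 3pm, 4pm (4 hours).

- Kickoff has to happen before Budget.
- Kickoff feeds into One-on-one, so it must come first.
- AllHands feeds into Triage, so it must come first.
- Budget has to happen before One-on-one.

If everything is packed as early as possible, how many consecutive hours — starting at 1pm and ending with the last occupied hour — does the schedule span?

3 hours

The precedence chain requires at least 3 distinct hours.
3 works (last occupied hour: 3pm): for example Budget in 2pm, Triage in 2pm, AllHands in 1pm, One-on-one in 3pm, Kickoff in 1pm.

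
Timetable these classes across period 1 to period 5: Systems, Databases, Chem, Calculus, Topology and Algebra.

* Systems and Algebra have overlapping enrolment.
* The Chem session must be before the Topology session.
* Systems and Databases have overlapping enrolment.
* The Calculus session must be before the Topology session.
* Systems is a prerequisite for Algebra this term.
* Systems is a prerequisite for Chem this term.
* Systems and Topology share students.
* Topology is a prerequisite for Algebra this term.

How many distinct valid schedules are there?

Splitting on Systems: it can be period 1 (40), period 2 (12). Listing each branch's schedules as (Databases, Chem, Calculus, Topology, Algebra) by period number:
Systems=period 1: (2,2,1,3,4) (2,2,1,3,5) (2,2,1,4,5) (2,2,2,3,4) (2,2,2,3,5) (2,2,2,4,5) (2,2,3,4,5) (2,3,1,4,5) (2,3,2,4,5) (2,3,3,4,5) (3,2,1,3,4) (3,2,1,3,5) (3,2,1,4,5) (3,2,2,3,4) (3,2,2,3,5) (3,2,2,4,5) (3,2,3,4,5) (3,3,1,4,5) (3,3,2,4,5) (3,3,3,4,5) (4,2,1,3,4) (4,2,1,3,5) (4,2,1,4,5) (4,2,2,3,4) (4,2,2,3,5) (4,2,2,4,5) (4,2,3,4,5) (4,3,1,4,5) (4,3,2,4,5) (4,3,3,4,5) (5,2,1,3,4) (5,2,1,3,5) (5,2,1,4,5) (5,2,2,3,4) (5,2,2,3,5) (5,2,2,4,5) (5,2,3,4,5) (5,3,1,4,5) (5,3,2,4,5) (5,3,3,4,5) — 40.
Systems=period 2: (1,3,1,4,5) (1,3,2,4,5) (1,3,3,4,5) (3,3,1,4,5) (3,3,2,4,5) (3,3,3,4,5) (4,3,1,4,5) (4,3,2,4,5) (4,3,3,4,5) (5,3,1,4,5) (5,3,2,4,5) (5,3,3,4,5) — 12.
Summing: 40 + 12 = 52.

52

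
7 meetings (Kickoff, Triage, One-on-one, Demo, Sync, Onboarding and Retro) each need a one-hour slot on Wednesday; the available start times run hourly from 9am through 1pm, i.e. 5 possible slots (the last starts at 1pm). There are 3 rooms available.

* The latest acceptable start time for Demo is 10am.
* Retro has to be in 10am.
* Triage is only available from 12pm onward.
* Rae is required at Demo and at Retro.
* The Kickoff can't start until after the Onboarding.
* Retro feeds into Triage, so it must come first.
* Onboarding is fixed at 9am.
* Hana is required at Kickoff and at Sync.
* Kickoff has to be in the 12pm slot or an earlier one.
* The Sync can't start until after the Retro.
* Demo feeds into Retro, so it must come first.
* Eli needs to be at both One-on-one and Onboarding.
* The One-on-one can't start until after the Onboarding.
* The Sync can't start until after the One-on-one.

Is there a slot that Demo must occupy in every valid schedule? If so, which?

Demo's window is 9am–10am.
Retro is fixed at 10am, and Demo can't share a slot with Retro.
So Demo must be 9am.

9am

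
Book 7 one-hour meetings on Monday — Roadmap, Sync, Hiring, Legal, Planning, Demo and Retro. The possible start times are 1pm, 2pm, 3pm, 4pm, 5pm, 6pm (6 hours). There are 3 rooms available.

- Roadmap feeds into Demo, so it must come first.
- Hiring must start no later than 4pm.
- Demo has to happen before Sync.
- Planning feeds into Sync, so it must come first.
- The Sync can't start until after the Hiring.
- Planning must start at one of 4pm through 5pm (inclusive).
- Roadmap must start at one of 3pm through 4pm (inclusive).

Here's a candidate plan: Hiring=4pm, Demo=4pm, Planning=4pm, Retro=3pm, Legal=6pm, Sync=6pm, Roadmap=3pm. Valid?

Valid

Hiring must start no later than 4pm — holds.
The Sync can't start until after the Hiring — holds.
Planning must start at one of 4pm through 5pm (inclusive) — holds.
Roadmap must start at one of 3pm through 4pm (inclusive) — holds.
Demo has to happen before Sync — holds.
Planning feeds into Sync, so it must come first — holds.
There are 3 rooms available — holds.
Roadmap feeds into Demo, so it must come first — holds.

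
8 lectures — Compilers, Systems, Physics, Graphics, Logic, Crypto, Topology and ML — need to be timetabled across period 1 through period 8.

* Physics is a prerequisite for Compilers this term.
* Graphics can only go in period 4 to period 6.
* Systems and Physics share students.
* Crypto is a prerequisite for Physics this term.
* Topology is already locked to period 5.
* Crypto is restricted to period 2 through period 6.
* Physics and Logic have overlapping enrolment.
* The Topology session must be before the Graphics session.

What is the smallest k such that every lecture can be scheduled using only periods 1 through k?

The precedence chain requires at least 3 distinct periods.
Propagating the time windows through the other constraints, Graphics can't land before period 6, so the schedule must run through at least period 6.
6 works (last occupied period: period 6): for example Topology=period 5; ML=period 1; Systems=period 1; Compilers=period 4; Physics=period 3; Graphics=period 6; Logic=period 1; Crypto=period 2.

6 periods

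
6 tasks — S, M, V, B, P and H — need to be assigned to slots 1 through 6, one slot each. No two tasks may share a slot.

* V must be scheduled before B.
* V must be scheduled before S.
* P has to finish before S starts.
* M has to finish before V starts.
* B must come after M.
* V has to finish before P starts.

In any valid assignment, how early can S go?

4

Precedence pushes S to at least 4.
S at 4 is achievable: S -> 4, V -> 2, B -> 5, M -> 1, H -> 6, P -> 3.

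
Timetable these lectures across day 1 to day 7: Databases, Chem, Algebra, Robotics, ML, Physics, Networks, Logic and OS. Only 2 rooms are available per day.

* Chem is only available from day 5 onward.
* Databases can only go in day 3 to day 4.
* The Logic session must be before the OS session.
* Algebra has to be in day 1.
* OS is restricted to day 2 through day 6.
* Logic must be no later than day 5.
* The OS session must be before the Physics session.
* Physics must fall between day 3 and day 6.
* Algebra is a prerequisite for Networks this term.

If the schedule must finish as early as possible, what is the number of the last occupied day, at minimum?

The precedence chain requires at least 3 distinct days.
With at most 2 per day and 9 lectures, at least 5 days are needed.
Chem can't be placed before day 5, so the schedule must run through at least day 5.
5 works (last occupied day: day 5): for example Chem=day 5; ML=day 4; Physics=day 3; Algebra=day 1; Databases=day 3; Logic=day 1; Robotics=day 4; OS=day 2; Networks=day 2.

day 5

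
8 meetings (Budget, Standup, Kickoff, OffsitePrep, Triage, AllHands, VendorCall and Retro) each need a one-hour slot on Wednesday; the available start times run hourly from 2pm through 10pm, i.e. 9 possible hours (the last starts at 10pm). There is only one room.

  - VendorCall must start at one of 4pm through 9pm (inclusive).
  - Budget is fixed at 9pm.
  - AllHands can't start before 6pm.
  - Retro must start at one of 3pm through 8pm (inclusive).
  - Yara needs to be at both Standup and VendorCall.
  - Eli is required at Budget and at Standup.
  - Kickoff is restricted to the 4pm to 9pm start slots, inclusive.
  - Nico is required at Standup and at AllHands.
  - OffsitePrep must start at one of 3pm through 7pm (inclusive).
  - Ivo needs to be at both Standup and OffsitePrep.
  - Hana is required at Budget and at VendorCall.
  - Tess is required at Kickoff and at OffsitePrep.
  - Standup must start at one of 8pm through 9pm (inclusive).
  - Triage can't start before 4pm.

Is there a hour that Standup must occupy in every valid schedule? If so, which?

8pm

Standup's window is 8pm–9pm.
Budget is fixed at 9pm, and Standup can't share a hour with Budget.
So Standup must be 8pm.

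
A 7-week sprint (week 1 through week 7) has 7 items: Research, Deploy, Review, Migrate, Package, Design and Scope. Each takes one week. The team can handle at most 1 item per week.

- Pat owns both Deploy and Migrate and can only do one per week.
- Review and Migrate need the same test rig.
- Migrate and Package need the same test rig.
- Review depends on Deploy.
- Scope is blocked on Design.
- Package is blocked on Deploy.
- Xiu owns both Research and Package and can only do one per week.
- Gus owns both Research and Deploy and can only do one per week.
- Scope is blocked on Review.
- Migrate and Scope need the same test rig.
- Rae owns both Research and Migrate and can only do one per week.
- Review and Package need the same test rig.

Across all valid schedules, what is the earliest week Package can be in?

Precedence pushes Package to at least week 2.
Package at week 2 is achievable: Scope in week 5, Migrate in week 7, Review in week 3, Research in week 6, Package in week 2, Deploy in week 1, Design in week 4.

week 2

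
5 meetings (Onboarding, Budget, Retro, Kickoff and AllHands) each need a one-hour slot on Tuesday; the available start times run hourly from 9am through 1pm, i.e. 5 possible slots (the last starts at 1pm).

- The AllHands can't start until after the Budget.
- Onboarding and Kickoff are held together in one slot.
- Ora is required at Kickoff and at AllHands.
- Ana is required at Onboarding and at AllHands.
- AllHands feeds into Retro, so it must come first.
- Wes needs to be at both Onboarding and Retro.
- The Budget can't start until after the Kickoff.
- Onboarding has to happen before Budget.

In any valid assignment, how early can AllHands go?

11am

Precedence pushes AllHands to at least 11am; downstream work caps AllHands at 12pm.
AllHands at 11am is achievable: AllHands in 11am, Budget in 10am, Kickoff in 9am, Retro in 12pm, Onboarding in 9am.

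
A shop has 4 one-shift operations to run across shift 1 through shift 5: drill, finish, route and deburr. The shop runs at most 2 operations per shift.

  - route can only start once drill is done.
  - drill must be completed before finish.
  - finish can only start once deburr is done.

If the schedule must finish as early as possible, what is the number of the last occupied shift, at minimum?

shift 2

The precedence chain requires at least 2 distinct shifts.
With at most 2 per shift and 4 operations, at least 2 shifts are needed.
2 works (last occupied shift: shift 2): for example route=shift 2, drill=shift 1, finish=shift 2, deburr=shift 1.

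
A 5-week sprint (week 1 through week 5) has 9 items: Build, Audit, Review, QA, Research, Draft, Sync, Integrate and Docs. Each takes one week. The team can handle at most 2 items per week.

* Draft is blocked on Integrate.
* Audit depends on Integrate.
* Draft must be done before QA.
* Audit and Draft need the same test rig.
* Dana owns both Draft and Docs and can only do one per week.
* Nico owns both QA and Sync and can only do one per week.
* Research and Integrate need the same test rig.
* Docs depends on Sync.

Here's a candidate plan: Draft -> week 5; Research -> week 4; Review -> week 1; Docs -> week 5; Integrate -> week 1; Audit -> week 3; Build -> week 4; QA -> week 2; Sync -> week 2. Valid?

No — it violates: Draft must be done before QA

Draft must be done before QA — violated.
Dana owns both Draft and Docs and can only do one per week — violated.
Audit and Draft need the same test rig — holds.
Draft is blocked on Integrate — holds.
Docs depends on Sync — holds.
The team can handle at most 2 items per week — holds.
Audit depends on Integrate — holds.
Research and Integrate need the same test rig — holds.
Nico owns both QA and Sync and can only do one per week — violated.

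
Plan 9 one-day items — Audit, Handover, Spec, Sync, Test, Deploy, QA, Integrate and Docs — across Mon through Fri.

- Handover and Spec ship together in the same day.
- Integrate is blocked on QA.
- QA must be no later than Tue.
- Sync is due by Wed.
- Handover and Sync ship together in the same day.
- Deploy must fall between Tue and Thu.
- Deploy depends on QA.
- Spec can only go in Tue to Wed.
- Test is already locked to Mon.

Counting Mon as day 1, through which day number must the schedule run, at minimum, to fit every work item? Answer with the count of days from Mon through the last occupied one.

The precedence chain requires at least 2 distinct days.
2 works (last occupied day: Tue): for example Sync -> Tue; Deploy -> Tue; Docs -> Mon; Spec -> Tue; Audit -> Mon; QA -> Mon; Integrate -> Tue; Test -> Mon; Handover -> Tue.

2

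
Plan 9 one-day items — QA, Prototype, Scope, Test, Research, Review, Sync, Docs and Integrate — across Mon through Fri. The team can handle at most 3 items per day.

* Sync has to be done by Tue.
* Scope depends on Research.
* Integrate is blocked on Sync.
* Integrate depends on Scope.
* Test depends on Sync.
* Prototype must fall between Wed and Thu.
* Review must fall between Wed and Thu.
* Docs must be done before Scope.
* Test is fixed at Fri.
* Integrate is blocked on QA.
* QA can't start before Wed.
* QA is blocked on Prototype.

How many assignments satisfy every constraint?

Splitting on Scope: it can be Tue (4), Wed (16), Thu (34). Listing each branch's schedules as (QA, Prototype, Test, Research, Review, Sync, Docs, Integrate):
Scope=Tue: (Thu,Wed,Fri,Mon,Wed,Mon,Mon,Fri) (Thu,Wed,Fri,Mon,Wed,Tue,Mon,Fri) (Thu,Wed,Fri,Mon,Thu,Mon,Mon,Fri) (Thu,Wed,Fri,Mon,Thu,Tue,Mon,Fri) — 4.
Scope=Wed: (Thu,Wed,Fri,Mon,Wed,Mon,Mon,Fri) (Thu,Wed,Fri,Mon,Wed,Mon,Tue,Fri) (Thu,Wed,Fri,Mon,Wed,Tue,Mon,Fri) (Thu,Wed,Fri,Mon,Wed,Tue,Tue,Fri) (Thu,Wed,Fri,Mon,Thu,Mon,Mon,Fri) (Thu,Wed,Fri,Mon,Thu,Mon,Tue,Fri) (Thu,Wed,Fri,Mon,Thu,Tue,Mon,Fri) (Thu,Wed,Fri,Mon,Thu,Tue,Tue,Fri) (Thu,Wed,Fri,Tue,Wed,Mon,Mon,Fri) (Thu,Wed,Fri,Tue,Wed,Mon,Tue,Fri) (Thu,Wed,Fri,Tue,Wed,Tue,Mon,Fri) (Thu,Wed,Fri,Tue,Wed,Tue,Tue,Fri) (Thu,Wed,Fri,Tue,Thu,Mon,Mon,Fri) (Thu,Wed,Fri,Tue,Thu,Mon,Tue,Fri) (Thu,Wed,Fri,Tue,Thu,Tue,Mon,Fri) (Thu,Wed,Fri,Tue,Thu,Tue,Tue,Fri) — 16.
Scope=Thu: (Thu,Wed,Fri,Mon,Wed,Mon,Mon,Fri) (Thu,Wed,Fri,Mon,Wed,Mon,Tue,Fri) (Thu,Wed,Fri,Mon,Wed,Mon,Wed,Fri) (Thu,Wed,Fri,Mon,Wed,Tue,Mon,Fri) (Thu,Wed,Fri,Mon,Wed,Tue,Tue,Fri) (Thu,Wed,Fri,Mon,Wed,Tue,Wed,Fri) (Thu,Wed,Fri,Mon,Thu,Mon,Mon,Fri) (Thu,Wed,Fri,Mon,Thu,Mon,Tue,Fri) (Thu,Wed,Fri,Mon,Thu,Mon,Wed,Fri) (Thu,Wed,Fri,Mon,Thu,Tue,Mon,Fri) (Thu,Wed,Fri,Mon,Thu,Tue,Tue,Fri) (Thu,Wed,Fri,Mon,Thu,Tue,Wed,Fri) (Thu,Wed,Fri,Tue,Wed,Mon,Mon,Fri) (Thu,Wed,Fri,Tue,Wed,Mon,Tue,Fri) (Thu,Wed,Fri,Tue,Wed,Mon,Wed,Fri) (Thu,Wed,Fri,Tue,Wed,Tue,Mon,Fri) (Thu,Wed,Fri,Tue,Wed,Tue,Tue,Fri) (Thu,Wed,Fri,Tue,Wed,Tue,Wed,Fri) (Thu,Wed,Fri,Tue,Thu,Mon,Mon,Fri) (Thu,Wed,Fri,Tue,Thu,Mon,Tue,Fri) (Thu,Wed,Fri,Tue,Thu,Mon,Wed,Fri) (Thu,Wed,Fri,Tue,Thu,Tue,Mon,Fri) (Thu,Wed,Fri,Tue,Thu,Tue,Tue,Fri) (Thu,Wed,Fri,Tue,Thu,Tue,Wed,Fri) (Thu,Wed,Fri,Wed,Wed,Mon,Mon,Fri) (Thu,Wed,Fri,Wed,Wed,Mon,Tue,Fri) (Thu,Wed,Fri,Wed,Wed,Tue,Mon,Fri) (Thu,Wed,Fri,Wed,Wed,Tue,Tue,Fri) (Thu,Wed,Fri,Wed,Thu,Mon,Mon,Fri) (Thu,Wed,Fri,Wed,Thu,Mon,Tue,Fri) (Thu,Wed,Fri,Wed,Thu,Mon,Wed,Fri) (Thu,Wed,Fri,Wed,Thu,Tue,Mon,Fri) (Thu,Wed,Fri,Wed,Thu,Tue,Tue,Fri) (Thu,Wed,Fri,Wed,Thu,Tue,Wed,Fri) — 34.
Summing: 4 + 16 + 34 = 54.

54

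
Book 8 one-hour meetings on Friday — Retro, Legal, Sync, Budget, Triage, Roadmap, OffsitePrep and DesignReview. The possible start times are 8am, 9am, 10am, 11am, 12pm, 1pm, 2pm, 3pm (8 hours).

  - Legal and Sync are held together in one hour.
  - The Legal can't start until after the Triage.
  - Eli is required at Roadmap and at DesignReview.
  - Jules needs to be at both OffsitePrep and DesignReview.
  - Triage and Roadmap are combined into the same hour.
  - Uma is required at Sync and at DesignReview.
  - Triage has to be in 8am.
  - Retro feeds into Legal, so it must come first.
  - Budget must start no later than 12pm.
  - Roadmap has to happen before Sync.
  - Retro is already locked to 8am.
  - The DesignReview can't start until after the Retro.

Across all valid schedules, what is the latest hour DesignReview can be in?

3pm

Precedence pushes DesignReview to at least 9am.
DesignReview at 3pm is achievable: OffsitePrep in 8am, DesignReview in 3pm, Retro in 8am, Legal in 9am, Sync in 9am, Roadmap in 8am, Triage in 8am, Budget in 8am.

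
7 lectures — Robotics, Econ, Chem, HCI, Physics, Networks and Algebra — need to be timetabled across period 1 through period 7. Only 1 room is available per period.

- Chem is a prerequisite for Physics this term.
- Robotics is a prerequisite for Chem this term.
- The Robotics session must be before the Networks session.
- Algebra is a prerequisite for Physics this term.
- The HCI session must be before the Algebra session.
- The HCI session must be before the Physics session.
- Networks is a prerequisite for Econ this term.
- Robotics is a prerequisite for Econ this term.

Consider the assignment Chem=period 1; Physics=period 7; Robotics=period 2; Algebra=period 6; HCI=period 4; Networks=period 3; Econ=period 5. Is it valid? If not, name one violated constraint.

No. Robotics is a prerequisite for Chem this term is not satisfied.

Only 1 room is available per period — holds.
Networks is a prerequisite for Econ this term — holds.
The HCI session must be before the Physics session — holds.
The HCI session must be before the Algebra session — holds.
Robotics is a prerequisite for Econ this term — holds.
Algebra is a prerequisite for Physics this term — holds.
The Robotics session must be before the Networks session — holds.
Chem is a prerequisite for Physics this term — holds.
Robotics is a prerequisite for Chem this term — violated.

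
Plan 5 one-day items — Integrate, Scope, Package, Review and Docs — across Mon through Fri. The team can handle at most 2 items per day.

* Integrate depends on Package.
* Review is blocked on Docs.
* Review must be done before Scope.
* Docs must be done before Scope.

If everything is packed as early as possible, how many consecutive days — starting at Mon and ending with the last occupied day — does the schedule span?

3

The precedence chain requires at least 3 distinct days.
With at most 2 per day and 5 work items, at least 3 days are needed.
3 works (last occupied day: Wed): for example Scope -> Wed, Package -> Mon, Review -> Tue, Docs -> Mon, Integrate -> Tue.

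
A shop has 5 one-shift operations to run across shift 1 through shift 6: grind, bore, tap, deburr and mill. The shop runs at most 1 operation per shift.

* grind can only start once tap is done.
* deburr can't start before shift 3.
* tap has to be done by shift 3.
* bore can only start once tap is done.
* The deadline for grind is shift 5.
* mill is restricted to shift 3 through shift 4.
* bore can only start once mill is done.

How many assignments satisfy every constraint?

24

Splitting on grind: it can be shift 2 (10), shift 3 (4), shift 4 (4), shift 5 (6). Listing each branch's schedules as (bore, tap, deburr, mill) by shift number:
grind=shift 2: (4,1,5,3) (4,1,6,3) (5,1,3,4) (5,1,4,3) (5,1,6,3) (5,1,6,4) (6,1,3,4) (6,1,4,3) (6,1,5,3) (6,1,5,4) — 10.
grind=shift 3: (5,1,6,4) (5,2,6,4) (6,1,5,4) (6,2,5,4) — 4.
grind=shift 4: (5,1,6,3) (5,2,6,3) (6,1,5,3) (6,2,5,3) — 4.
grind=shift 5: (4,1,6,3) (4,2,6,3) (6,1,3,4) (6,1,4,3) (6,2,3,4) (6,2,4,3) — 6.
Summing: 10 + 4 + 4 + 6 = 24.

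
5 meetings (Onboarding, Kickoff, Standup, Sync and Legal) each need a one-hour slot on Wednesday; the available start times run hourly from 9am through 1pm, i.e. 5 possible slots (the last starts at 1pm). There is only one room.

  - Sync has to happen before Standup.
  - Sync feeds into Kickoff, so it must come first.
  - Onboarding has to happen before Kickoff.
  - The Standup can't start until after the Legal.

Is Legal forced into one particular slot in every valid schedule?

Legal can be 9am (e.g. Legal -> 9am; Kickoff -> 12pm; Onboarding -> 11am; Sync -> 10am; Standup -> 1pm) or 10am (e.g. Standup in 1pm, Sync in 9am, Legal in 10am, Onboarding in 11am, Kickoff in 12pm).

No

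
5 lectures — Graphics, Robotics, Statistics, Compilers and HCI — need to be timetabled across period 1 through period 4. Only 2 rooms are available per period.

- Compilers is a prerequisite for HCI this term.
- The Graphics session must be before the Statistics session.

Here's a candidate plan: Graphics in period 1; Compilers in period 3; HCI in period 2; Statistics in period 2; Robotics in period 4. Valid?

The Graphics session must be before the Statistics session — holds.
Only 2 rooms are available per period — holds.
Compilers is a prerequisite for HCI this term — violated.

No — it violates: Compilers is a prerequisite for HCI this term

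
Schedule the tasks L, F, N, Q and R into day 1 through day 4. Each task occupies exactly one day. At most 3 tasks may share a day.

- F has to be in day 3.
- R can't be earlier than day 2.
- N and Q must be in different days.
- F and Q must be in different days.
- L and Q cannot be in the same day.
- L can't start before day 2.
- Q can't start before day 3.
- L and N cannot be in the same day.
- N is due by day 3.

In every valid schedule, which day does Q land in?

Q's window is day 3–day 4.
F is fixed at day 3, and Q can't share a day with F.
So Q must be day 4.

day 4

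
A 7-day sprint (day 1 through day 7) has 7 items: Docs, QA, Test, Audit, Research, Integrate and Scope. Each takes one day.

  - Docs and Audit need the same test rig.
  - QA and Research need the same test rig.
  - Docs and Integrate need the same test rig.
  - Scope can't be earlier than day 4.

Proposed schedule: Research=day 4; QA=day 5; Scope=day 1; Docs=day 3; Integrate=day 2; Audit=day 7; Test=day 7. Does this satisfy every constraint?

Invalid. Scope can't be earlier than day 4.

Docs and Integrate need the same test rig — holds.
Scope can't be earlier than day 4 — violated.
QA and Research need the same test rig — holds.
Docs and Audit need the same test rig — holds.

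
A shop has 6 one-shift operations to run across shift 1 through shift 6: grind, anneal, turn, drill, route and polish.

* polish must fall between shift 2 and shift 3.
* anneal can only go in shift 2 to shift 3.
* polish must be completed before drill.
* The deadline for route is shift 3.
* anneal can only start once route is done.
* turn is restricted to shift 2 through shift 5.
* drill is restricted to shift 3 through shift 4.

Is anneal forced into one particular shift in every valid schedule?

anneal can be shift 2 (e.g. anneal=shift 2, polish=shift 2, route=shift 1, grind=shift 1, drill=shift 3, turn=shift 2) or shift 3 (e.g. drill -> shift 3; anneal -> shift 3; grind -> shift 1; route -> shift 1; turn -> shift 2; polish -> shift 2).

No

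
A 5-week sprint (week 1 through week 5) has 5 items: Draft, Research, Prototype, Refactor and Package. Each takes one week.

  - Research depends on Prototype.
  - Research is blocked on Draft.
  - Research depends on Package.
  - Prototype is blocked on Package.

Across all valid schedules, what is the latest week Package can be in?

week 3

Downstream work caps Package at week 3.
Package at week 3 is achievable: Prototype in week 4, Draft in week 1, Research in week 5, Refactor in week 1, Package in week 3.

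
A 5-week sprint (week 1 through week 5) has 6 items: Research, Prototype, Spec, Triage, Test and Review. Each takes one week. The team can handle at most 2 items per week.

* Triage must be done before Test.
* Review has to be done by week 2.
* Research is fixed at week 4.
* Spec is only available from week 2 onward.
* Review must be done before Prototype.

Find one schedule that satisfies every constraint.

Review in week 1; Prototype in week 2; Test in week 3; Research in week 4; Triage in week 1; Spec in week 2

Checking: Review(week 1) before Prototype(week 2); Triage(week 1) before Test(week 3); Spec=week 2 in [week 2,week 5]; Research=week 4 in [week 4,week 4]; Review=week 1 in [week 1,week 2]; max 2 per week (cap 2).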